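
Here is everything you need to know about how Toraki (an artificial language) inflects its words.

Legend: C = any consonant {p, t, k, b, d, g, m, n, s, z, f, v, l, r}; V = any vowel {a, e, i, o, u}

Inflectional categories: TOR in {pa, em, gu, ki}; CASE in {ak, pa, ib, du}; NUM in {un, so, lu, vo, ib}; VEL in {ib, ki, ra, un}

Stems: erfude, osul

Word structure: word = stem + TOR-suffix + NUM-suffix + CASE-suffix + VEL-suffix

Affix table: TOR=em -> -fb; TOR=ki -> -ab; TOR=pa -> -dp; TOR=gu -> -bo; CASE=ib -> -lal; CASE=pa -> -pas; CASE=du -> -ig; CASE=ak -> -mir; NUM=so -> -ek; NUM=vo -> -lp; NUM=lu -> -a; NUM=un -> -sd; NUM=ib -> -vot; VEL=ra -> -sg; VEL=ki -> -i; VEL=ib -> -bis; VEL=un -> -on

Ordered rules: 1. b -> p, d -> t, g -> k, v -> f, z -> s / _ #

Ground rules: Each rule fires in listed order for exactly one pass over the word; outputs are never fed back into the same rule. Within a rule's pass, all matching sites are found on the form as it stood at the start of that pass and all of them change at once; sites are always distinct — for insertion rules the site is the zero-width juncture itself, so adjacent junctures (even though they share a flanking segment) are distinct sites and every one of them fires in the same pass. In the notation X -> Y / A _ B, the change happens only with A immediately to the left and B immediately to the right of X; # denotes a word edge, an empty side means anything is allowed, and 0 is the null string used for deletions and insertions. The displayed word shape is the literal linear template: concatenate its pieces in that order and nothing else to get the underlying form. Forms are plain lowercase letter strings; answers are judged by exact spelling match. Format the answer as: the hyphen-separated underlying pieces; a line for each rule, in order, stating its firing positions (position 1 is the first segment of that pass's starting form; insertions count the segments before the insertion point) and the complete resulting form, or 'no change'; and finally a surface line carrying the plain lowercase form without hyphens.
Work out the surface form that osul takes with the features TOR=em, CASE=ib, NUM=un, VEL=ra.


underlying: osul-fb-sd-lal-sg
1. b -> p, d -> t, g -> k, v -> f, z -> s / _ #: fires at position(s) 13: osulfbsdlalsk
surface: osulfbsdlalsk


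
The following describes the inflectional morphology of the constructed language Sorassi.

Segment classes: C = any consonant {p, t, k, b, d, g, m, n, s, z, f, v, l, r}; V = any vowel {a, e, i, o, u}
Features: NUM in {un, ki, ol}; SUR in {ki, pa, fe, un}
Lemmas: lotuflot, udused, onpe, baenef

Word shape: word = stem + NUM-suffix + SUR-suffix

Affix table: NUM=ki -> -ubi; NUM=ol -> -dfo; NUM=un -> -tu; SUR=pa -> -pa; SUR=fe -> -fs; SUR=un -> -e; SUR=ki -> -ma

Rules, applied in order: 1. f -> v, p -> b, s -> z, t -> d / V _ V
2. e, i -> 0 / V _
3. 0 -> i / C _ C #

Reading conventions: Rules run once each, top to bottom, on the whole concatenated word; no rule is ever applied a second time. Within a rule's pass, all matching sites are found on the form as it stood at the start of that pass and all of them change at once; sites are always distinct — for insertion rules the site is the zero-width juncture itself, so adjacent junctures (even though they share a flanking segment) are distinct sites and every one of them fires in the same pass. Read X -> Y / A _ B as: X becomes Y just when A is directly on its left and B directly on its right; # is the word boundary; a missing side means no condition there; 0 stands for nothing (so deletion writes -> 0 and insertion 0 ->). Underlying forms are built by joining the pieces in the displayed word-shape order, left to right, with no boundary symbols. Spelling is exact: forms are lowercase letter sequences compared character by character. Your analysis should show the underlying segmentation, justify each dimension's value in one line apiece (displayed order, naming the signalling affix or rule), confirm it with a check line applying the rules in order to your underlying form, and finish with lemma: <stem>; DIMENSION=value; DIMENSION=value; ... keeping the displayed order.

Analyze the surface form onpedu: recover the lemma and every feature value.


underlying: onpe-tu-e
NUM=un - signalled by the affix -tu
SUR=un - signalled by the affix -e
check: onpetue -> onpedue -> onpedu -> onpedu
lemma: onpe; NUM=un; SUR=un


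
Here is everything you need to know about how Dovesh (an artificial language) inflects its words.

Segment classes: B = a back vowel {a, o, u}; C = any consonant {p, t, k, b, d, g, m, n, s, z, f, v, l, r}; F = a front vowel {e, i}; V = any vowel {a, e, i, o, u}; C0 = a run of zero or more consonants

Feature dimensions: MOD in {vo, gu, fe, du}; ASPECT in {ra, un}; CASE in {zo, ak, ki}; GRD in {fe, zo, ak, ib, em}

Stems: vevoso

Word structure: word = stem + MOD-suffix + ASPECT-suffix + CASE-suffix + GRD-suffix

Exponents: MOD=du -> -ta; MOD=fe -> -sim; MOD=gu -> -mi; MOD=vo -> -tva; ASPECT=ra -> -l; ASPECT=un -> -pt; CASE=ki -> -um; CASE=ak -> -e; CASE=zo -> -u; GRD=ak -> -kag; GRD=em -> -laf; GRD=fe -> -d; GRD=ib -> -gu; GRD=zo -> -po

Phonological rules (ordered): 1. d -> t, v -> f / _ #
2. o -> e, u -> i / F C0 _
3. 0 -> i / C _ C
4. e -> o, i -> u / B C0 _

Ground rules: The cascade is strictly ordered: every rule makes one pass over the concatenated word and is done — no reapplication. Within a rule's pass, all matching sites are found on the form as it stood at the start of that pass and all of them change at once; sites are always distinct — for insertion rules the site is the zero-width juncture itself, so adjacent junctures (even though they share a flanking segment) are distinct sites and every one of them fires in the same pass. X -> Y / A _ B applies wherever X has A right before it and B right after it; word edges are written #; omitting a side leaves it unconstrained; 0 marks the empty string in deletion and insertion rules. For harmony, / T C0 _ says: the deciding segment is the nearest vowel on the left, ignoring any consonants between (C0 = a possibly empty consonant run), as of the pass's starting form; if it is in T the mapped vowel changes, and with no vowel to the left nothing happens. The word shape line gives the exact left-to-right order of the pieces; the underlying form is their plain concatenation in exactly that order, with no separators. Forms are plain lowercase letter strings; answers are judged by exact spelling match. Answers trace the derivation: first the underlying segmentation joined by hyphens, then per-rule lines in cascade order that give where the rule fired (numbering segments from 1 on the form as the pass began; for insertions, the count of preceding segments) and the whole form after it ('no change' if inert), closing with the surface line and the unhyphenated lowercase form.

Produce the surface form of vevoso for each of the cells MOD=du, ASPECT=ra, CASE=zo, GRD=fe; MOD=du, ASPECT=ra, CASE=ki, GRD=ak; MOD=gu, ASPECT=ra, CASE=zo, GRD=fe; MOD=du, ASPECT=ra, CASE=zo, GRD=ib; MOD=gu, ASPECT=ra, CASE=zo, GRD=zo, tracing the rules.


cell MOD=du, ASPECT=ra, CASE=zo, GRD=fe:
underlying: vevoso-ta-l-u-d
1. d -> t, v -> f / _ #: fires at position(s) 11: vevosotalut
2. o -> e, u -> i / F C0 _: fires at position(s) 4: vevesotalut
3. 0 -> i / C _ C: no change
4. e -> o, i -> u / B C0 _: no change
surface: vevesotalut

cell MOD=du, ASPECT=ra, CASE=ki, GRD=ak:
underlying: vevoso-ta-l-um-kag
1. d -> t, v -> f / _ #: no change
2. o -> e, u -> i / F C0 _: fires at position(s) 4: vevesotalumkag
3. 0 -> i / C _ C: inserts after position(s) 11: vevesotalumikag
4. e -> o, i -> u / B C0 _: fires at position(s) 12: vevesotalumukag
surface: vevesotalumukag

cell MOD=gu, ASPECT=ra, CASE=zo, GRD=fe:
underlying: vevoso-mi-l-u-d
1. d -> t, v -> f / _ #: fires at position(s) 11: vevosomilut
2. o -> e, u -> i / F C0 _: fires at position(s) 4, 10: vevesomilit
3. 0 -> i / C _ C: no change
4. e -> o, i -> u / B C0 _: fires at position(s) 8: vevesomulit
surface: vevesomulit

cell MOD=du, ASPECT=ra, CASE=zo, GRD=ib:
underlying: vevoso-ta-l-u-gu
1. d -> t, v -> f / _ #: no change
2. o -> e, u -> i / F C0 _: fires at position(s) 4: vevesotalugu
3. 0 -> i / C _ C: no change
4. e -> o, i -> u / B C0 _: no change
surface: vevesotalugu

cell MOD=gu, ASPECT=ra, CASE=zo, GRD=zo:
underlying: vevoso-mi-l-u-po
1. d -> t, v -> f / _ #: no change
2. o -> e, u -> i / F C0 _: fires at position(s) 4, 10: vevesomilipo
3. 0 -> i / C _ C: no change
4. e -> o, i -> u / B C0 _: fires at position(s) 8: vevesomulipo
surface: vevesomulipo


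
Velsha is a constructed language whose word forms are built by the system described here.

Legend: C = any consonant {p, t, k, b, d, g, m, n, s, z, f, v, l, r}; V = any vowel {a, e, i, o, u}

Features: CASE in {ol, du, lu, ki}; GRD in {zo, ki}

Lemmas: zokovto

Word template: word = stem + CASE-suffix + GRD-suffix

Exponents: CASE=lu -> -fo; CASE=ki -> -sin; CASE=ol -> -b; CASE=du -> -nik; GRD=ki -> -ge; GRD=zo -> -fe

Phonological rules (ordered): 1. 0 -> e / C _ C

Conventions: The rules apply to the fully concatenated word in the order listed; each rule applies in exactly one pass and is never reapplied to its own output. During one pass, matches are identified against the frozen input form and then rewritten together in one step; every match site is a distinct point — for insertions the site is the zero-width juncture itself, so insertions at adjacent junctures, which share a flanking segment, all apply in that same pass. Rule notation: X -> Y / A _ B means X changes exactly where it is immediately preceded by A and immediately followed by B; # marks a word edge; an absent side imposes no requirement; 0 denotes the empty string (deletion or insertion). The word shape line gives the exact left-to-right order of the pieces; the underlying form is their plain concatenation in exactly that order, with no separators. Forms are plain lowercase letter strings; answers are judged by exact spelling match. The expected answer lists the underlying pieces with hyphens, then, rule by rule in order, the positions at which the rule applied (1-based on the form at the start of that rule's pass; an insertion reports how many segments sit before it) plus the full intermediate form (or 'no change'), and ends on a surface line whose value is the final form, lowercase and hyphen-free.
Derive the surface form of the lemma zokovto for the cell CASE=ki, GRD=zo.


underlying: zokovto-sin-fe
1. 0 -> e / C _ C: inserts after position(s) 5, 10: zokovetosinefe
surface: zokovetosinefe


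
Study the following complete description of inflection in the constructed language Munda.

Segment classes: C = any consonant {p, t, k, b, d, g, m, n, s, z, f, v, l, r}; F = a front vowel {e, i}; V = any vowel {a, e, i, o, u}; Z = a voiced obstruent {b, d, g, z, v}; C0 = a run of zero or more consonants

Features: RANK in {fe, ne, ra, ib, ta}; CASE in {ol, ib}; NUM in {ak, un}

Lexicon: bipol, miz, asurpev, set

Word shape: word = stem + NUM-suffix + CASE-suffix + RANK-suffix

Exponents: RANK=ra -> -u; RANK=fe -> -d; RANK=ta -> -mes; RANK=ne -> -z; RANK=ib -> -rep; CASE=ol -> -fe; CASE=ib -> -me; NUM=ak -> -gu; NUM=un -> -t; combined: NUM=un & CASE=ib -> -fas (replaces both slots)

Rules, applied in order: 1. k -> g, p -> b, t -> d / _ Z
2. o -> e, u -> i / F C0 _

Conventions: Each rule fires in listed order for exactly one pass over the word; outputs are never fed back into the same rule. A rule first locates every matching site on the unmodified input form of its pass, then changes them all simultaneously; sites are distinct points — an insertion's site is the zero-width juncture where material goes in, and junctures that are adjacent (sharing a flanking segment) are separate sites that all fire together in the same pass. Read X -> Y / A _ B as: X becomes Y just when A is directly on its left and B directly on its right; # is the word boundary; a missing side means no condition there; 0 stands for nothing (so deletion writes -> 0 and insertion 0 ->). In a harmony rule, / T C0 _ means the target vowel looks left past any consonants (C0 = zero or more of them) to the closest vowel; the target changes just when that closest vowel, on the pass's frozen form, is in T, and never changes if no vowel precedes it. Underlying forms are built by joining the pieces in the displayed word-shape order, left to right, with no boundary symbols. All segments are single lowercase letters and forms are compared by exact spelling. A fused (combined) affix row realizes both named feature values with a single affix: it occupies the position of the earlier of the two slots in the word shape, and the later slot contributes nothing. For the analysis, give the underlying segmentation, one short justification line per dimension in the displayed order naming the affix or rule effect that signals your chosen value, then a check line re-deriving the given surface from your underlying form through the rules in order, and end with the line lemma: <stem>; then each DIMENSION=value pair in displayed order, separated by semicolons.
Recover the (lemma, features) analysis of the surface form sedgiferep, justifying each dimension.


underlying: set-gu-fe-rep
RANK=ib - signalled by the affix -rep
CASE=ol - signalled by the affix -fe
NUM=ak - signalled by the affix -gu
check: setguferep -> sedguferep -> sedgiferep
lemma: set; RANK=ib; CASE=ol; NUM=ak


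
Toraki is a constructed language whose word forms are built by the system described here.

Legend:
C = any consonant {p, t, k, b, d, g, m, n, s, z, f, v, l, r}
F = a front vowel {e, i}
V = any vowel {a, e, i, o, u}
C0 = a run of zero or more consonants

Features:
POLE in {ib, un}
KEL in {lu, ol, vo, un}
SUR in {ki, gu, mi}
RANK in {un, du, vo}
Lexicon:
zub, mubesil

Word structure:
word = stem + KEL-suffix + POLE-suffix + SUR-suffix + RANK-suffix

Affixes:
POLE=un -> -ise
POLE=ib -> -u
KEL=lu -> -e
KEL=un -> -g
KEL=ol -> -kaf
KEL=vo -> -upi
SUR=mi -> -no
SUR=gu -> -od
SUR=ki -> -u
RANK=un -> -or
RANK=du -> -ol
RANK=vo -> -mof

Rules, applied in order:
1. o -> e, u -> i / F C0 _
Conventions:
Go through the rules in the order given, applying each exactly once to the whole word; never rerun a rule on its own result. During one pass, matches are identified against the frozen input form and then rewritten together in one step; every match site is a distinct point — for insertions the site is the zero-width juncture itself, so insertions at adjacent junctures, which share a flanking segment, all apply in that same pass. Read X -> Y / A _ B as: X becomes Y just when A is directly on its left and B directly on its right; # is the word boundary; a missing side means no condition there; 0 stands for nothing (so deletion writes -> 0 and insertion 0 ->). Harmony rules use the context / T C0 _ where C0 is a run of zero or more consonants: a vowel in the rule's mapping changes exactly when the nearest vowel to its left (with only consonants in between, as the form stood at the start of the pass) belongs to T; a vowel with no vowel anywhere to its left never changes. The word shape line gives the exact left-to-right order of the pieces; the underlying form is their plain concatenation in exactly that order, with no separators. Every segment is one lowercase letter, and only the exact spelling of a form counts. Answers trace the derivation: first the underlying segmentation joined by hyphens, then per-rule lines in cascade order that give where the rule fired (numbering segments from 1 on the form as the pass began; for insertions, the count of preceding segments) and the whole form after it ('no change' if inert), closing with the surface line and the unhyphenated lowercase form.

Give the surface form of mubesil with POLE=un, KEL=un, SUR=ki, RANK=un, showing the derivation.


underlying: mubesil-g-ise-u-or
1. o -> e, u -> i / F C0 _: fires at position(s) 12: mubesilgiseior
surface: mubesilgiseior


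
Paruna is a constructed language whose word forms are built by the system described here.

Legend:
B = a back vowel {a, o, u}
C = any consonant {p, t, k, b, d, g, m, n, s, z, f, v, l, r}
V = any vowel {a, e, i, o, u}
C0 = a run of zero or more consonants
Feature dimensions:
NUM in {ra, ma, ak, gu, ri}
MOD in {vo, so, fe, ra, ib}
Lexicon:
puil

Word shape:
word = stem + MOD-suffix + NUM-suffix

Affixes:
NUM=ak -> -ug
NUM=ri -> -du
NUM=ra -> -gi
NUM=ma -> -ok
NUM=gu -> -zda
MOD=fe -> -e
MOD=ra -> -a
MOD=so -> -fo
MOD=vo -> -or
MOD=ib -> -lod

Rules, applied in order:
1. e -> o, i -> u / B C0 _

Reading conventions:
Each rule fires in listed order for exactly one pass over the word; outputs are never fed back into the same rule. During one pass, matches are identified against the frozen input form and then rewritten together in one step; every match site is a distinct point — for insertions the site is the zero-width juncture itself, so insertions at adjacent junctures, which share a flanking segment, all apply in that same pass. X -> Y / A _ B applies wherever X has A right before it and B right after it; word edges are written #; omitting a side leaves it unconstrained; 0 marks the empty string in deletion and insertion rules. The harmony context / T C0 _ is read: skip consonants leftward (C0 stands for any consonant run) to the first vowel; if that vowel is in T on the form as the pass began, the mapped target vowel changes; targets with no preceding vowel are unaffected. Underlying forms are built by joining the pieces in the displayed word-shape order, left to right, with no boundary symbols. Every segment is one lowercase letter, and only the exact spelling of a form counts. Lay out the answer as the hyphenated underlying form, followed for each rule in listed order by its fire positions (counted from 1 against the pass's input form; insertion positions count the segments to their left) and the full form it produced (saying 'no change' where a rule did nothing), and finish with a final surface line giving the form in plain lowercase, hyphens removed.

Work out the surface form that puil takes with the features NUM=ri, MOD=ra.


underlying: puil-a-du
1. e -> o, i -> u / B C0 _: fires at position(s) 3: puuladu
surface: puuladu


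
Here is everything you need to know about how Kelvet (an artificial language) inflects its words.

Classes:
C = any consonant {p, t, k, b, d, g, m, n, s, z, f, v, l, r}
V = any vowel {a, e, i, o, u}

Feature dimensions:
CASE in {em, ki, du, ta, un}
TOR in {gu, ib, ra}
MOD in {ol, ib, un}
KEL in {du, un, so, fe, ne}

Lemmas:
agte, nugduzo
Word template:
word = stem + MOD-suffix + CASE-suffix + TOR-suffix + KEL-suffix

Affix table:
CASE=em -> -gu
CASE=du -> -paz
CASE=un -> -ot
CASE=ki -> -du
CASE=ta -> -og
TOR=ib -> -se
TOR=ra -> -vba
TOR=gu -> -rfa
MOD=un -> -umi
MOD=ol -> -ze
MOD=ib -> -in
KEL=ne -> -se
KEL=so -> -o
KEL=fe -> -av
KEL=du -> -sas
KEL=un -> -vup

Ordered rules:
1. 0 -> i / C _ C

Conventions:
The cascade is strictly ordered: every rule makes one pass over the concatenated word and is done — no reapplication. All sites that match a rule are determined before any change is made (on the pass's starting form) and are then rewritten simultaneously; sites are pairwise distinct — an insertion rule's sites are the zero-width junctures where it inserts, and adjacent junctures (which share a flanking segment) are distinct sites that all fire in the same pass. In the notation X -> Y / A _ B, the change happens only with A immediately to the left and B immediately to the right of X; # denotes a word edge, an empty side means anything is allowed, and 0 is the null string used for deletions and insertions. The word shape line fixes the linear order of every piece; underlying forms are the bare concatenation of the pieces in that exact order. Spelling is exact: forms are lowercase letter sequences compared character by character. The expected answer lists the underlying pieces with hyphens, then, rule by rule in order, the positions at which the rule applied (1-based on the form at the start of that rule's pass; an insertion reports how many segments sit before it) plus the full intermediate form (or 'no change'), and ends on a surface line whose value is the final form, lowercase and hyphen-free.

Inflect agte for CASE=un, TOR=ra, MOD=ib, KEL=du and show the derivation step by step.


underlying: agte-in-ot-vba-sas
1. 0 -> i / C _ C: inserts after position(s) 2, 8, 9: agiteinotivibasas
surface: agiteinotivibasas


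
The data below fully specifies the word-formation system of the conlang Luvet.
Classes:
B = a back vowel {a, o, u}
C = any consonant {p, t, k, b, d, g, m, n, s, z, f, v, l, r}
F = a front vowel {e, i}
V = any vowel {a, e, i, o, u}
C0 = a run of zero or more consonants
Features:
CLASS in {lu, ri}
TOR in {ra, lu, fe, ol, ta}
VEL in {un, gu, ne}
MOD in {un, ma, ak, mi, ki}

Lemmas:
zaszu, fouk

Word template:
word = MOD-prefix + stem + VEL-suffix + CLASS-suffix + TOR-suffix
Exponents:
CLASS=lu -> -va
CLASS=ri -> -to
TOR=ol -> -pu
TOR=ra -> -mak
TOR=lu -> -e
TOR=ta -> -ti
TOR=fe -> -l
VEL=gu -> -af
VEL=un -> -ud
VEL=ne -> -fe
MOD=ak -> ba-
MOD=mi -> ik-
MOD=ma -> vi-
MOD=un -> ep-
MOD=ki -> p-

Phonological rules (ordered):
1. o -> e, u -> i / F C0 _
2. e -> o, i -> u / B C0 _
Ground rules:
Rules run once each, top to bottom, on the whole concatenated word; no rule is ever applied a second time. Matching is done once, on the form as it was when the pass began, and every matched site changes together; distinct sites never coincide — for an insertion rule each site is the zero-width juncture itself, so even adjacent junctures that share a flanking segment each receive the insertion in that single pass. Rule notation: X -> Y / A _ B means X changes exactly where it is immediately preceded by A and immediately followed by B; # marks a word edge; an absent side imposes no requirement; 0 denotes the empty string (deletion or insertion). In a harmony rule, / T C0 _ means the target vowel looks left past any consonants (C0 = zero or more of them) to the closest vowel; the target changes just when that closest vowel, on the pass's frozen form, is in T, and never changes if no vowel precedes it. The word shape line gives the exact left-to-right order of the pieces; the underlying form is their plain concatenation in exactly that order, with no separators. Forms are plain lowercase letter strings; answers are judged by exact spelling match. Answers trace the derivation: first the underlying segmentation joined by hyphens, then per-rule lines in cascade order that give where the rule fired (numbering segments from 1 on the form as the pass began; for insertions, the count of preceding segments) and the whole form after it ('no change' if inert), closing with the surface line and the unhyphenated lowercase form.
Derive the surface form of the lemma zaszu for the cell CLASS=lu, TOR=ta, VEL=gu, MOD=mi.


underlying: ik-zaszu-af-va-ti
1. o -> e, u -> i / F C0 _: no change
2. e -> o, i -> u / B C0 _: fires at position(s) 13: ikzaszuafvatu
surface: ikzaszuafvatu


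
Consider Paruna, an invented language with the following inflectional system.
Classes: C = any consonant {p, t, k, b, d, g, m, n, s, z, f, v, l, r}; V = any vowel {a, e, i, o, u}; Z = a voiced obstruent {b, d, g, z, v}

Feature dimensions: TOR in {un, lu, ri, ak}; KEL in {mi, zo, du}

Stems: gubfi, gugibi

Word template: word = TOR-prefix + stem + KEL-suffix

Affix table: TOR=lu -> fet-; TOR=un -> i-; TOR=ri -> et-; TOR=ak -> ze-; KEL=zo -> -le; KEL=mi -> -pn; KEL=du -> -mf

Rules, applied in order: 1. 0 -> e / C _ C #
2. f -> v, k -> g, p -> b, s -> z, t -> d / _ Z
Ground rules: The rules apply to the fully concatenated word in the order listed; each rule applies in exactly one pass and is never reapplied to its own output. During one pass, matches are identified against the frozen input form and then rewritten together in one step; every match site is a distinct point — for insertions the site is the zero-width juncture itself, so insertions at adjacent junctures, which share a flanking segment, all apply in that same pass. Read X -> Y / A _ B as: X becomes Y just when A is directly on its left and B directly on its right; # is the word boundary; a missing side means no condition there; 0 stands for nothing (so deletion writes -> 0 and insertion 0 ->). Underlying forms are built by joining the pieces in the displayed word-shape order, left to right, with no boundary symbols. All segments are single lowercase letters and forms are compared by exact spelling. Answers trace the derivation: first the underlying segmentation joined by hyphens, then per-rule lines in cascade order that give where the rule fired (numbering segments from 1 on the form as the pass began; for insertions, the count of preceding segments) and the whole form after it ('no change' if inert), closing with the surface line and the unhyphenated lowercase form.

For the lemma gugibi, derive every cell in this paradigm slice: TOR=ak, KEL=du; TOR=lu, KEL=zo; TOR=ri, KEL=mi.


cell TOR=ak, KEL=du:
underlying: ze-gugibi-mf
1. 0 -> e / C _ C #: inserts after position(s) 9: zegugibimef
2. f -> v, k -> g, p -> b, s -> z, t -> d / _ Z: no change
surface: zegugibimef

cell TOR=lu, KEL=zo:
underlying: fet-gugibi-le
1. 0 -> e / C _ C #: no change
2. f -> v, k -> g, p -> b, s -> z, t -> d / _ Z: fires at position(s) 3: fedgugibile
surface: fedgugibile

cell TOR=ri, KEL=mi:
underlying: et-gugibi-pn
1. 0 -> e / C _ C #: inserts after position(s) 9: etgugibipen
2. f -> v, k -> g, p -> b, s -> z, t -> d / _ Z: fires at position(s) 2: edgugibipen
surface: edgugibipen


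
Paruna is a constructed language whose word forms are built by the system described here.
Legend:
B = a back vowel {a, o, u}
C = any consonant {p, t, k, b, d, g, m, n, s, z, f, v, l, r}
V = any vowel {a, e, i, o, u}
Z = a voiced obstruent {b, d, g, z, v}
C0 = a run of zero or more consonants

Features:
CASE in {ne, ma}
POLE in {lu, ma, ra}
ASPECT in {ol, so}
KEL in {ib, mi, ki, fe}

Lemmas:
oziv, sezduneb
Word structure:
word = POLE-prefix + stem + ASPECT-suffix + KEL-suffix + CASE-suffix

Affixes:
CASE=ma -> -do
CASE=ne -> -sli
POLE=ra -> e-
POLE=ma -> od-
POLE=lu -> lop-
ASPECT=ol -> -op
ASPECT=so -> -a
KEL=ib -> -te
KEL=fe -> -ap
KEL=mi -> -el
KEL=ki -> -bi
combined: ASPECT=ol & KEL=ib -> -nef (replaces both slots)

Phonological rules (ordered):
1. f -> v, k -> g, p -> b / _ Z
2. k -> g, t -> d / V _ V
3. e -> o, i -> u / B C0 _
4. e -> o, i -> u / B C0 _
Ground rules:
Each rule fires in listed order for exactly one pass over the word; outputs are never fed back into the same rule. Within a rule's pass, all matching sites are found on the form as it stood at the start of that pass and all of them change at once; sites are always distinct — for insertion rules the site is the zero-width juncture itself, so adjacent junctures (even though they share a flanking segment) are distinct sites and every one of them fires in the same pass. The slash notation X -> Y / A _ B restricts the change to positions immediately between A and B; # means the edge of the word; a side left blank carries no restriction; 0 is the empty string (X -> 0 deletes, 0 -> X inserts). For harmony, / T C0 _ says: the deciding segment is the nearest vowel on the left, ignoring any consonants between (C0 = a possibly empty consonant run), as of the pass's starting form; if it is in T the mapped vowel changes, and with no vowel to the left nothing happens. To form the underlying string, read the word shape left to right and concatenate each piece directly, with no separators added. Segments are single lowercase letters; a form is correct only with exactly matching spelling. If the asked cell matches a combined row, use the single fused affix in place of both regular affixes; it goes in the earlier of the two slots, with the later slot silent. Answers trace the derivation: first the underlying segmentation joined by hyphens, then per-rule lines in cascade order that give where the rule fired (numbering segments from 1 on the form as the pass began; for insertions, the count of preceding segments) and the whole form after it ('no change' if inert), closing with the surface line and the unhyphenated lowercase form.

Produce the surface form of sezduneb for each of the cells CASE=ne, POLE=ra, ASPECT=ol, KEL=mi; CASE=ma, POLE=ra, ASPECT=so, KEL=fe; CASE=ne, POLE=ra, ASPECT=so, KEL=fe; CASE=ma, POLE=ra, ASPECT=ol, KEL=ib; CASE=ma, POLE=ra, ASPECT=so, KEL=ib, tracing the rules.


cell CASE=ne, POLE=ra, ASPECT=ol, KEL=mi:
underlying: e-sezduneb-op-el-sli
1. f -> v, k -> g, p -> b / _ Z: no change
2. k -> g, t -> d / V _ V: no change
3. e -> o, i -> u / B C0 _: fires at position(s) 8, 12: esezdunobopolsli
4. e -> o, i -> u / B C0 _: fires at position(s) 16: esezdunobopolslu
surface: esezdunobopolslu

cell CASE=ma, POLE=ra, ASPECT=so, KEL=fe:
underlying: e-sezduneb-a-ap-do
1. f -> v, k -> g, p -> b / _ Z: fires at position(s) 12: esezdunebaabdo
2. k -> g, t -> d / V _ V: no change
3. e -> o, i -> u / B C0 _: fires at position(s) 8: esezdunobaabdo
4. e -> o, i -> u / B C0 _: no change
surface: esezdunobaabdo

cell CASE=ne, POLE=ra, ASPECT=so, KEL=fe:
underlying: e-sezduneb-a-ap-sli
1. f -> v, k -> g, p -> b / _ Z: no change
2. k -> g, t -> d / V _ V: no change
3. e -> o, i -> u / B C0 _: fires at position(s) 8, 15: esezdunobaapslu
4. e -> o, i -> u / B C0 _: no change
surface: esezdunobaapslu

cell CASE=ma, POLE=ra, ASPECT=ol, KEL=ib:
underlying: e-sezduneb-nef-do
1. f -> v, k -> g, p -> b / _ Z: fires at position(s) 12: esezdunebnevdo
2. k -> g, t -> d / V _ V: no change
3. e -> o, i -> u / B C0 _: fires at position(s) 8: esezdunobnevdo
4. e -> o, i -> u / B C0 _: fires at position(s) 11: esezdunobnovdo
surface: esezdunobnovdo

cell CASE=ma, POLE=ra, ASPECT=so, KEL=ib:
underlying: e-sezduneb-a-te-do
1. f -> v, k -> g, p -> b / _ Z: no change
2. k -> g, t -> d / V _ V: fires at position(s) 11: esezdunebadedo
3. e -> o, i -> u / B C0 _: fires at position(s) 8, 12: esezdunobadodo
4. e -> o, i -> u / B C0 _: no change
surface: esezdunobadodo


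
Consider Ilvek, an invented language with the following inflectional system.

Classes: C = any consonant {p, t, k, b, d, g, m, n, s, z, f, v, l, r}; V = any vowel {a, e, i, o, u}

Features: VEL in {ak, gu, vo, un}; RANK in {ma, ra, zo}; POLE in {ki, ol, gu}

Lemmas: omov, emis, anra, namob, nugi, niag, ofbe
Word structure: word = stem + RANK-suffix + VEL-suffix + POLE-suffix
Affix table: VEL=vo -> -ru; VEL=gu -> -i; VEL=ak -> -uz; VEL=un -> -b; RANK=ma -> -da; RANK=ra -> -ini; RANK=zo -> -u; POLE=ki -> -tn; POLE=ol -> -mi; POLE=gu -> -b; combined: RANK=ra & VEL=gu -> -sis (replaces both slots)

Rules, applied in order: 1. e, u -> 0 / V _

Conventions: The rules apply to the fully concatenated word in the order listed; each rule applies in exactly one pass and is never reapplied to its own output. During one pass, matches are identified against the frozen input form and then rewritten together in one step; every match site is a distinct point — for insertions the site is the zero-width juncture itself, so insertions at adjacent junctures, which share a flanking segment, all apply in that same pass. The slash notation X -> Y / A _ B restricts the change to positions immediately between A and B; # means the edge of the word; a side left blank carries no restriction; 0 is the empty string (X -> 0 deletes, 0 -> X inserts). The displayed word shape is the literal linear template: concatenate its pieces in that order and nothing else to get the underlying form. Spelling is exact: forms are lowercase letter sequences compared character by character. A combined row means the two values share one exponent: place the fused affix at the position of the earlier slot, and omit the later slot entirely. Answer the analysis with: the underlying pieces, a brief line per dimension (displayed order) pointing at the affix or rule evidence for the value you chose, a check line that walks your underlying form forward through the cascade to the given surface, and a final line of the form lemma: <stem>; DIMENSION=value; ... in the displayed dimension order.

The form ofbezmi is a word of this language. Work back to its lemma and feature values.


underlying: ofbe-u-uz-mi
VEL=ak - signalled by the affix -uz
RANK=zo - signalled by the affix -u
POLE=ol - signalled by the affix -mi
check: ofbeuuzmi -> ofbezmi
lemma: ofbe; VEL=ak; RANK=zo; POLE=ol


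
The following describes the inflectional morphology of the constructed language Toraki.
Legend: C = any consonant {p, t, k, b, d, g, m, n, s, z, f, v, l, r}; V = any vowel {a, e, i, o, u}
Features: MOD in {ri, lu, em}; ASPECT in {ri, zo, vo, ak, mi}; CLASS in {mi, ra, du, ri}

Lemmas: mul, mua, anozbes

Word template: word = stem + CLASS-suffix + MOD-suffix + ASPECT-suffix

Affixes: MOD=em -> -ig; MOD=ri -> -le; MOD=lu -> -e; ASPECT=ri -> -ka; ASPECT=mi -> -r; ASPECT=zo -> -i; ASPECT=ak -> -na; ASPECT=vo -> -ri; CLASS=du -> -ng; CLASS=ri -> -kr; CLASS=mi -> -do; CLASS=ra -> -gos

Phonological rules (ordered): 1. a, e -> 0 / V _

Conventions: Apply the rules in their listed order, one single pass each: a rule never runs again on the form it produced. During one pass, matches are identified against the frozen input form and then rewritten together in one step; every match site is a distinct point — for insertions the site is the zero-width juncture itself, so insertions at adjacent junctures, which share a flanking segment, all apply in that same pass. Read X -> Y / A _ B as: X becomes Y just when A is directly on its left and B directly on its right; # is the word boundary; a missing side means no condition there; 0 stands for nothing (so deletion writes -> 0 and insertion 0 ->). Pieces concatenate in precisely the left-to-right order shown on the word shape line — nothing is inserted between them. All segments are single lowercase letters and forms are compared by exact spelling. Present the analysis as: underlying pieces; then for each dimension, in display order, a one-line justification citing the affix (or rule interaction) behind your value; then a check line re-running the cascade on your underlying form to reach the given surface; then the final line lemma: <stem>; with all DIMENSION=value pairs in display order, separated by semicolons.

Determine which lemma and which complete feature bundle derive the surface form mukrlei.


underlying: mua-kr-le-i
MOD=ri - signalled by the affix -le
ASPECT=zo - signalled by the affix -i
CLASS=ri - signalled by the affix -kr
check: muakrlei -> mukrlei
lemma: mua; MOD=ri; ASPECT=zo; CLASS=ri


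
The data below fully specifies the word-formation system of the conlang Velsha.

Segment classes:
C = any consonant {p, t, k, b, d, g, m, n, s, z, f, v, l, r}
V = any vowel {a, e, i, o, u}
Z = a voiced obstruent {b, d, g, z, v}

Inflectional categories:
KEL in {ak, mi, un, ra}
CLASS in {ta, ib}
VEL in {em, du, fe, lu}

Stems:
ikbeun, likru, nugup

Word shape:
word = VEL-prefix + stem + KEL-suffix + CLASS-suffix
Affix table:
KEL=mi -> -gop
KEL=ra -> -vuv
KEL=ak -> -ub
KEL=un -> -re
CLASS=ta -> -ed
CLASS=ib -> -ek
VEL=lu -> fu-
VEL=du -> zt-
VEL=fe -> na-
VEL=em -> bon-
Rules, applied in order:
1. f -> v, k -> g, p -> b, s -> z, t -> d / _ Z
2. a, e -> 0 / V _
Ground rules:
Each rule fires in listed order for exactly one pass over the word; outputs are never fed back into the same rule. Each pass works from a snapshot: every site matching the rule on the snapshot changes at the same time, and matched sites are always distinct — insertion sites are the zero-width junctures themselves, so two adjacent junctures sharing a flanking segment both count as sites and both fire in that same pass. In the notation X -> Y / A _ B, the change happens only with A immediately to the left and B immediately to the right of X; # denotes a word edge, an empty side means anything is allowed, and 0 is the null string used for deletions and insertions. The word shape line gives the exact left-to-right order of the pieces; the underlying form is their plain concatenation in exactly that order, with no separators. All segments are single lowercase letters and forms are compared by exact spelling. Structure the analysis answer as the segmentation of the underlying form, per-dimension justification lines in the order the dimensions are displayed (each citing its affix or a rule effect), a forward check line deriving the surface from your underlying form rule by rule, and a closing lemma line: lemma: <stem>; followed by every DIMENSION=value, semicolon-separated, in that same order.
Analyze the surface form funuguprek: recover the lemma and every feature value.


underlying: fu-nugup-re-ek
KEL=un - signalled by the affix -re
CLASS=ib - signalled by the affix -ek
VEL=lu - signalled by the affix fu-
check: funugupreek -> funugupreek -> funuguprek
lemma: nugup; KEL=un; CLASS=ib; VEL=lu


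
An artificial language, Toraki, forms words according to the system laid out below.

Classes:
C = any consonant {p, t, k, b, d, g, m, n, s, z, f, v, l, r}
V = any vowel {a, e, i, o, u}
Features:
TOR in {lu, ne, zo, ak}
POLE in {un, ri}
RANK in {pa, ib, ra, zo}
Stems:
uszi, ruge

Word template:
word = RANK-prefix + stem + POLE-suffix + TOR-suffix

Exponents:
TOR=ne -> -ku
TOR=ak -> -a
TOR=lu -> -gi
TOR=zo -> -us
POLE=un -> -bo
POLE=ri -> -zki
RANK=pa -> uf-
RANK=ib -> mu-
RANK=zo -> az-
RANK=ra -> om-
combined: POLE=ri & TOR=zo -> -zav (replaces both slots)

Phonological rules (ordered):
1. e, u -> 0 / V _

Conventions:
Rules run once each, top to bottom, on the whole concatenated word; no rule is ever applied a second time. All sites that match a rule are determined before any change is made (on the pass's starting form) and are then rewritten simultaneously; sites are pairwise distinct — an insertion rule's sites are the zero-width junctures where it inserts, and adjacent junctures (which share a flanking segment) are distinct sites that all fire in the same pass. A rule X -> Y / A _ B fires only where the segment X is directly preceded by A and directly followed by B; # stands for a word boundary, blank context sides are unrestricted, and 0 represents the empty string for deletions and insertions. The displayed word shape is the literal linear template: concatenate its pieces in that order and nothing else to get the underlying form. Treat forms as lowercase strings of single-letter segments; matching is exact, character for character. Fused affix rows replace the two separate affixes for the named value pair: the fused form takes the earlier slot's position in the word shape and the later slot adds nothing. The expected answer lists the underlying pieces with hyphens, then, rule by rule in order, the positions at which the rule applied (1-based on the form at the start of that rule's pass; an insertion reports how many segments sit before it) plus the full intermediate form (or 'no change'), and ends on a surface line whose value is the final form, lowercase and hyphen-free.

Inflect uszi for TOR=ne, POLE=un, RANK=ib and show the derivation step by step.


underlying: mu-uszi-bo-ku
1. e, u -> 0 / V _: fires at position(s) 3: musziboku
surface: musziboku


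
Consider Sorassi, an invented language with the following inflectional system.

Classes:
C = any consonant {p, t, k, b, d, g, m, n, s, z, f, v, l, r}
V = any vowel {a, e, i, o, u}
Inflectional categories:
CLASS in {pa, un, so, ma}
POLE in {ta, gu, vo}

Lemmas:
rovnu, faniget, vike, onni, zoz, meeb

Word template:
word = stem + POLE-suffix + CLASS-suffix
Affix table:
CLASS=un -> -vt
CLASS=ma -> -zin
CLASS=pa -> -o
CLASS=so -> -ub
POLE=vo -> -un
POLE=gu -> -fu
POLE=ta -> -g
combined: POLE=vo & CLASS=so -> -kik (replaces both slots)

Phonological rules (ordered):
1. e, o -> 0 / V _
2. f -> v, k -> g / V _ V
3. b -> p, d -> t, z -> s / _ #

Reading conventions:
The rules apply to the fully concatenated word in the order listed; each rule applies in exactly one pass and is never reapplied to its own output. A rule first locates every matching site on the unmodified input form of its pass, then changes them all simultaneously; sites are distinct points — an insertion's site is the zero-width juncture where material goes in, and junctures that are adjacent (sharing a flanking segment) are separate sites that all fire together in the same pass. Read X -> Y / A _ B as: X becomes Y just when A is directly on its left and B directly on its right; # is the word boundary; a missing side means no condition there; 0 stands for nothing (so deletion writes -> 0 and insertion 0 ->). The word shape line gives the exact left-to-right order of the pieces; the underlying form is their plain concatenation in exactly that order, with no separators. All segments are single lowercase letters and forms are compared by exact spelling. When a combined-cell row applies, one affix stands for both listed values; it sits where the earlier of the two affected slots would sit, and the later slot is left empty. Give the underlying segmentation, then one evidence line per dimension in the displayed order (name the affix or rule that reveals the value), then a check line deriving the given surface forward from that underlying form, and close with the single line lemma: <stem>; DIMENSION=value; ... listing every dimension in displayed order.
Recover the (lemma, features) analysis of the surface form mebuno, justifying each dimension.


underlying: meeb-un-o
CLASS=pa - signalled by the affix -o
POLE=vo - signalled by the affix -un
check: meebuno -> mebuno -> mebuno -> mebuno
lemma: meeb; CLASS=pa; POLE=vo
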